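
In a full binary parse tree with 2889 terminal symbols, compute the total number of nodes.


Leaf nodes (terminals): 2889
Internal nodes = n - 1 = 2889 - 1 = 2888
Total = leaves + internal = 2889 + 2888 = 5777

5777


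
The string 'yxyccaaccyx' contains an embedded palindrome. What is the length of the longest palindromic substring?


Scanning 'yxyccaaccyx' for palindromic substrings.
Substring at positions 1-10: 'xyccaaccyx'.
Check: reverse('xyccaaccyx') = 'xyccaaccyx' -> palindrome confirmed.
Neighbouring characters ('y' / '-') break symmetry, so it cannot extend further.
No longer palindromic substring exists; longest length = 10

10


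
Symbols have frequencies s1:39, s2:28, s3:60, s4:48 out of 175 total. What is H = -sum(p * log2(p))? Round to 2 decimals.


Computing entropy H = -sum(p_i * log2(p_i)):
  s1: p = 39/175 = 0.2229, -p*log2(p) = 0.4827
  s2: p = 28/175 = 0.1600, -p*log2(p) = 0.4230
  s3: p = 60/175 = 0.3429, -p*log2(p) = 0.5295
  s4: p = 48/175 = 0.2743, -p*log2(p) = 0.5119
H = sum of terms = 1.9471
Rounded to 2 decimals: 1.95

1.95


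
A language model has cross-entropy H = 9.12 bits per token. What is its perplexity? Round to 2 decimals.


Perplexity formula: PP = 2^H
H = 9.12
PP = 2^9.12
Decompose: 2^9.12 = 2^9 * 2^0.12
2^9 = 512, 2^0.12 ~ 1.0867349
PP ~ 512 * 1.0867349 = 556.4082688
Rounded to 2 decimals: 556.41

556.41


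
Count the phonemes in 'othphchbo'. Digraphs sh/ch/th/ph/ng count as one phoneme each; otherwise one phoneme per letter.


Parsing 'othphchbo' greedily, digraphs first:
  'o' -> vowel phoneme (phonemes so far: 1)
  'th' -> digraph (1 consonant phoneme) (phonemes so far: 2)
  'ph' -> digraph (1 consonant phoneme) (phonemes so far: 3)
  'ch' -> digraph (1 consonant phoneme) (phonemes so far: 4)
  'b' -> consonant phoneme (phonemes so far: 5)
  'o' -> vowel phoneme (phonemes so far: 6)
Total phonemes: 6

6


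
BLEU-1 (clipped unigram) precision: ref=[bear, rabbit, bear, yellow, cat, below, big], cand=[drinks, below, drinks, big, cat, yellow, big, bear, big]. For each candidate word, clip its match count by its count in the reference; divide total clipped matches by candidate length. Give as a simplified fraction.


Reference word counts: {'bear': 2, 'below': 1, 'big': 1, 'cat': 1, 'rabbit': 1, 'yellow': 1}
Checking each candidate word (with clipping):
  'drinks' -> not in reference -> no match (matches: 0)
  'below' -> in reference (ref count 1, used 1/1) -> match (matches: 1)
  'drinks' -> not in reference -> no match (matches: 1)
  'big' -> in reference (ref count 1, used 1/1) -> match (matches: 2)
  'cat' -> in reference (ref count 1, used 1/1) -> match (matches: 3)
  'yellow' -> in reference (ref count 1, used 1/1) -> match (matches: 4)
  'big' -> ref count 1 already used up (1/1) -> clipped, no match (matches: 4)
  'bear' -> in reference (ref count 2, used 1/2) -> match (matches: 5)
  'big' -> ref count 1 already used up (1/1) -> clipped, no match (matches: 5)
Clipped matches: 5, Candidate length: 9
Precision = 5/9

5/9


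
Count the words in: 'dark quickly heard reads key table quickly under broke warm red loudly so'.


Counting words by splitting on spaces:
  Word 1: 'dark'
  Word 2: 'quickly'
  Word 3: 'heard'
  Word 4: 'reads'
  Word 5: 'key'
  Word 6: 'table'
  Word 7: 'quickly'
  Word 8: 'under'
  Word 9: 'broke'
  Word 10: 'warm'
  Word 11: 'red'
  Word 12: 'loudly'
  Word 13: 'so'
Total words: 13

13


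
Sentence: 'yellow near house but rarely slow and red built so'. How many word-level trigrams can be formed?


Word trigrams from [10] words:
  Trigram 1: (yellow near house)
  Trigram 2: (near house but)
  Trigram 3: (house but rarely)
  Trigram 4: (but rarely slow)
  Trigram 5: (rarely slow and)
  Trigram 6: (slow and red)
  Trigram 7: (and red built)
  Trigram 8: (red built so)
Total word trigrams: 10 - 2 = 8

8


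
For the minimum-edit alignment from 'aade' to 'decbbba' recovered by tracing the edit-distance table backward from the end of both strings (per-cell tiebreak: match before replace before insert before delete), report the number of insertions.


Edit distance = 7. Backtracking from cell (4, 7) with preference match > replace > insert > delete,
then listing the resulting alignment 'aade' -> 'decbbba' left to right:
  Step 1: insert 'd' [insertion #1]
  Step 2: insert 'e' [insertion #2]
  Step 3: insert 'c' [insertion #3]
  Step 4: replace a->b
  Step 5: replace a->b
  Step 6: replace d->b
  Step 7: replace e->a
Total insertions: 3

3


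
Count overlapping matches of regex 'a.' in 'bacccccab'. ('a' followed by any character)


Pattern: a. means 'a' followed by any character.
Scanning 'bacccccab' position-by-position:
  Pos 0: window 'ba' -> no
  Pos 1: window 'ac' -> MATCH
  Pos 2: window 'cc' -> no
  Pos 3: window 'cc' -> no
  Pos 4: window 'cc' -> no
  Pos 5: window 'cc' -> no
  Pos 6: window 'ca' -> no
  Pos 7: window 'ab' -> MATCH
  Pos 8: window 'b' -> no
Total matches: 2

2


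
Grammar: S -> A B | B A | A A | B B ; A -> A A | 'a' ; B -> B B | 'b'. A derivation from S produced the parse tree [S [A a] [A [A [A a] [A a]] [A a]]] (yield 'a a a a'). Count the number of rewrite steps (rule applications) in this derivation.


Every bracketed nonterminal node [X ...] in the tree is produced by exactly one rule application.
Reading the tree off as a leftmost derivation:
  Step 1: S  =>  A A   (applied S -> A A)
  Step 2: A A  =>  a A   (applied A -> a)
  Step 3: a A  =>  a A A   (applied A -> A A)
  Step 4: a A A  =>  a A A A   (applied A -> A A)
  Step 5: a A A A  =>  a a A A   (applied A -> a)
  Step 6: a a A A  =>  a a a A   (applied A -> a)
  Step 7: a a a A  =>  a a a a   (applied A -> a)
Final yield: a a a a
Total rewrite steps: 7

7


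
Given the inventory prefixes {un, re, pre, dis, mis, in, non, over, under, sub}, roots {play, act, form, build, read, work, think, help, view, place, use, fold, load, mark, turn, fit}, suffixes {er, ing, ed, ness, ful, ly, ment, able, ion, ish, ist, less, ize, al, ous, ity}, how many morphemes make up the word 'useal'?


Segmenting 'useal' against the inventory:
  'use' -> root (morpheme 1)
  'al' -> suffix (morpheme 2)
Total morphemes: 2

2


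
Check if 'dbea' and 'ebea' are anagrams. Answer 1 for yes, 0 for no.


Sort characters of 'dbea': 'abde'
Sort characters of 'ebea': 'abee'
Sorted forms differ -> they are NOT anagrams
Result: 0

0


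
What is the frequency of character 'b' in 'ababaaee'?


Scanning 'ababaaee' for 'b':
  Position 1: 'b' -> MATCH (count: 1)
  Position 3: 'b' -> MATCH (count: 2)
Total occurrences of 'b': 2

2


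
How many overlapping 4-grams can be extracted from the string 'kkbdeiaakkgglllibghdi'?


String 'kkbdeiaakkgglllibghdi' has length L = 21.
Number of overlapping n-grams = L - n + 1
Substituting: 21 - 4 + 1 = 18

18


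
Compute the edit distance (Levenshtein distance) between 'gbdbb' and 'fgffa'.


Building DP table for s1='gbdbb' (len 5) and s2='fgffa' (len 5):
       f  g  f  f  a
    0  1  2  3  4  5
  g 1  1  1  2  3  4
  b 2  2  2  2  3  4
  d 3  3  3  3  3  4
  b 4  4  4  4  4  4
  b 5  5  5  5  5  5
Edit distance = dp[5][5] = 5

5


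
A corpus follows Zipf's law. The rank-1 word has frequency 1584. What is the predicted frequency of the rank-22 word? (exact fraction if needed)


Zipf's law: freq(rank) = f1 / rank
f1 = 1584, rank = 22
freq = 1584 / 22
= 72

72


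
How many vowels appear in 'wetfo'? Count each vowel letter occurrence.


Scanning each character of 'wetfo':
  Position 1: 'w' -> consonant (running count: 0)
  Position 2: 'e' -> vowel (running count: 1)
  Position 3: 't' -> consonant (running count: 1)
  Position 4: 'f' -> consonant (running count: 1)
  Position 5: 'o' -> vowel (running count: 2)
Total vowels: 2

2


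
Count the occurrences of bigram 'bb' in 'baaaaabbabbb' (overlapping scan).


Scanning 'baaaaabbabbb' for bigram 'bb':
  Position 0: 'ba' -> no
  Position 1: 'aa' -> no
  Position 2: 'aa' -> no
  Position 3: 'aa' -> no
  Position 4: 'aa' -> no
  Position 5: 'ab' -> no
  Position 6: 'bb' -> MATCH
  Position 7: 'ba' -> no
  Position 8: 'ab' -> no
  Position 9: 'bb' -> MATCH
  Position 10: 'bb' -> MATCH
Total matches: 3

3


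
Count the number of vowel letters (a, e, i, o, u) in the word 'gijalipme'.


Scanning each character of 'gijalipme':
  Position 1: 'g' -> consonant (running count: 0)
  Position 2: 'i' -> vowel (running count: 1)
  Position 3: 'j' -> consonant (running count: 1)
  Position 4: 'a' -> vowel (running count: 2)
  Position 5: 'l' -> consonant (running count: 2)
  Position 6: 'i' -> vowel (running count: 3)
  Position 7: 'p' -> consonant (running count: 3)
  Position 8: 'm' -> consonant (running count: 3)
  Position 9: 'e' -> vowel (running count: 4)
Total vowels: 4

4


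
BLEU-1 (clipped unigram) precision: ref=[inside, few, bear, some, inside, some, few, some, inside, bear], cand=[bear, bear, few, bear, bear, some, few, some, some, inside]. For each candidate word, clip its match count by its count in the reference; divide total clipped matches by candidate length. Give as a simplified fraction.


Reference word counts: {'bear': 2, 'few': 2, 'inside': 3, 'some': 3}
Checking each candidate word (with clipping):
  'bear' -> in reference (ref count 2, used 1/2) -> match (matches: 1)
  'bear' -> in reference (ref count 2, used 2/2) -> match (matches: 2)
  'few' -> in reference (ref count 2, used 1/2) -> match (matches: 3)
  'bear' -> ref count 2 already used up (2/2) -> clipped, no match (matches: 3)
  'bear' -> ref count 2 already used up (2/2) -> clipped, no match (matches: 3)
  'some' -> in reference (ref count 3, used 1/3) -> match (matches: 4)
  'few' -> in reference (ref count 2, used 2/2) -> match (matches: 5)
  'some' -> in reference (ref count 3, used 2/3) -> match (matches: 6)
  'some' -> in reference (ref count 3, used 3/3) -> match (matches: 7)
  'inside' -> in reference (ref count 3, used 1/3) -> match (matches: 8)
Clipped matches: 8, Candidate length: 10
Precision = 8/10 = 4/5

4/5


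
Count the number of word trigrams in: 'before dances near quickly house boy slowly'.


Word trigrams from [7] words:
  Trigram 1: (before dances near)
  Trigram 2: (dances near quickly)
  Trigram 3: (near quickly house)
  Trigram 4: (quickly house boy)
  Trigram 5: (house boy slowly)
Total word trigrams: 7 - 2 = 5

5


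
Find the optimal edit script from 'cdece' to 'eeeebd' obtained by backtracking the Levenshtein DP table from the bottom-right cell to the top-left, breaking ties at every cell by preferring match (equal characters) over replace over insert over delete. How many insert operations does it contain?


Edit distance = 5. Backtracking from cell (5, 6) with preference match > replace > insert > delete,
then listing the resulting alignment 'cdece' -> 'eeeebd' left to right:
  Step 1: insert 'e' [insertion #1]
  Step 2: replace c->e
  Step 3: replace d->e
  Step 4: keep 'e'
  Step 5: replace c->b
  Step 6: replace e->d
Total insertions: 1

1


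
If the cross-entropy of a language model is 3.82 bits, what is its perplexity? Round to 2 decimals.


Perplexity formula: PP = 2^H
H = 3.82
PP = 2^3.82
Decompose: 2^3.82 = 2^3 * 2^0.82
2^3 = 8, 2^0.82 ~ 1.7654060
PP ~ 8 * 1.7654060 = 14.1232480
Rounded to 2 decimals: 14.12

14.12


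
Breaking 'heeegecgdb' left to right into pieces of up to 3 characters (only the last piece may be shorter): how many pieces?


'heeegecgdb' has 10 characters.
Chunking with max size 3:
  Chunk 1: 'hee' (positions 0-2)
  Chunk 2: 'ege' (positions 3-5)
  Chunk 3: 'cgd' (positions 6-8)
  Chunk 4: 'b' (positions 9-9)
Total chunks: ceil(10 / 3) = 4

4


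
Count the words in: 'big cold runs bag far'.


Counting words by splitting on spaces:
  Word 1: 'big'
  Word 2: 'cold'
  Word 3: 'runs'
  Word 4: 'bag'
  Word 5: 'far'
Total words: 5

5


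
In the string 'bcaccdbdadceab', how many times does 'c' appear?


Scanning 'bcaccdbdadceab' for 'c':
  Position 1: 'c' -> MATCH (count: 1)
  Position 3: 'c' -> MATCH (count: 2)
  Position 4: 'c' -> MATCH (count: 3)
  Position 10: 'c' -> MATCH (count: 4)
Total occurrences of 'c': 4

4


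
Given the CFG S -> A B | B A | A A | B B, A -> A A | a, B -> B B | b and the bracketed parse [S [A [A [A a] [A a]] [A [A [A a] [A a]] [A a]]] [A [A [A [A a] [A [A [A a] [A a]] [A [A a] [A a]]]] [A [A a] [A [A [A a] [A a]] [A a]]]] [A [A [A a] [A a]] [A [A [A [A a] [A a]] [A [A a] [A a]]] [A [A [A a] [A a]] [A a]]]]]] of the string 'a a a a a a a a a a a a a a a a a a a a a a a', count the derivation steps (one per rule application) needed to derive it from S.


Every bracketed nonterminal node [X ...] in the tree is produced by exactly one rule application.
Reading the tree off as a leftmost derivation:
  Step 1: S  =>  A A   (applied S -> A A)
  Step 2: A A  =>  A A A   (applied A -> A A)
  Step 3: A A A  =>  A A A A   (applied A -> A A)
  Step 4: A A A A  =>  a A A A   (applied A -> a)
  Step 5: a A A A  =>  a a A A   (applied A -> a)
  Step 6: a a A A  =>  a a A A A   (applied A -> A A)
  Step 7: a a A A A  =>  a a A A A A   (applied A -> A A)
  Step 8: a a A A A A  =>  a a a A A A   (applied A -> a)
  Step 9: a a a A A A  =>  a a a a A A   (applied A -> a)
  Step 10: a a a a A A  =>  a a a a a A   (applied A -> a)
  Step 11: a a a a a A  =>  a a a a a A A   (applied A -> A A)
  Step 12: a a a a a A A  =>  a a a a a A A A   (applied A -> A A)
  Step 13: a a a a a A A A  =>  a a a a a A A A A   (applied A -> A A)
  Step 14: a a a a a A A A A  =>  a a a a a a A A A   (applied A -> a)
  Step 15: a a a a a a A A A  =>  a a a a a a A A A A   (applied A -> A A)
  Step 16: a a a a a a A A A A  =>  a a a a a a A A A A A   (applied A -> A A)
  Step 17: a a a a a a A A A A A  =>  a a a a a a a A A A A   (applied A -> a)
  Step 18: a a a a a a a A A A A  =>  a a a a a a a a A A A   (applied A -> a)
  Step 19: a a a a a a a a A A A  =>  a a a a a a a a A A A A   (applied A -> A A)
  Step 20: a a a a a a a a A A A A  =>  a a a a a a a a a A A A   (applied A -> a)
  Step 21: a a a a a a a a a A A A  =>  a a a a a a a a a a A A   (applied A -> a)
  Step 22: a a a a a a a a a a A A  =>  a a a a a a a a a a A A A   (applied A -> A A)
  Step 23: a a a a a a a a a a A A A  =>  a a a a a a a a a a a A A   (applied A -> a)
  Step 24: a a a a a a a a a a a A A  =>  a a a a a a a a a a a A A A   (applied A -> A A)
  Step 25: a a a a a a a a a a a A A A  =>  a a a a a a a a a a a A A A A   (applied A -> A A)
  Step 26: a a a a a a a a a a a A A A A  =>  a a a a a a a a a a a a A A A   (applied A -> a)
  Step 27: a a a a a a a a a a a a A A A  =>  a a a a a a a a a a a a a A A   (applied A -> a)
  Step 28: a a a a a a a a a a a a a A A  =>  a a a a a a a a a a a a a a A   (applied A -> a)
  Step 29: a a a a a a a a a a a a a a A  =>  a a a a a a a a a a a a a a A A   (applied A -> A A)
  Step 30: a a a a a a a a a a a a a a A A  =>  a a a a a a a a a a a a a a A A A   (applied A -> A A)
  Step 31: a a a a a a a a a a a a a a A A A  =>  a a a a a a a a a a a a a a a A A   (applied A -> a)
  Step 32: a a a a a a a a a a a a a a a A A  =>  a a a a a a a a a a a a a a a a A   (applied A -> a)
  Step 33: a a a a a a a a a a a a a a a a A  =>  a a a a a a a a a a a a a a a a A A   (applied A -> A A)
  Step 34: a a a a a a a a a a a a a a a a A A  =>  a a a a a a a a a a a a a a a a A A A   (applied A -> A A)
  Step 35: a a a a a a a a a a a a a a a a A A A  =>  a a a a a a a a a a a a a a a a A A A A   (applied A -> A A)
  Step 36: a a a a a a a a a a a a a a a a A A A A  =>  a a a a a a a a a a a a a a a a a A A A   (applied A -> a)
  Step 37: a a a a a a a a a a a a a a a a a A A A  =>  a a a a a a a a a a a a a a a a a a A A   (applied A -> a)
  Step 38: a a a a a a a a a a a a a a a a a a A A  =>  a a a a a a a a a a a a a a a a a a A A A   (applied A -> A A)
  Step 39: a a a a a a a a a a a a a a a a a a A A A  =>  a a a a a a a a a a a a a a a a a a a A A   (applied A -> a)
  Step 40: a a a a a a a a a a a a a a a a a a a A A  =>  a a a a a a a a a a a a a a a a a a a a A   (applied A -> a)
  Step 41: a a a a a a a a a a a a a a a a a a a a A  =>  a a a a a a a a a a a a a a a a a a a a A A   (applied A -> A A)
  Step 42: a a a a a a a a a a a a a a a a a a a a A A  =>  a a a a a a a a a a a a a a a a a a a a A A A   (applied A -> A A)
  Step 43: a a a a a a a a a a a a a a a a a a a a A A A  =>  a a a a a a a a a a a a a a a a a a a a a A A   (applied A -> a)
  Step 44: a a a a a a a a a a a a a a a a a a a a a A A  =>  a a a a a a a a a a a a a a a a a a a a a a A   (applied A -> a)
  Step 45: a a a a a a a a a a a a a a a a a a a a a a A  =>  a a a a a a a a a a a a a a a a a a a a a a a   (applied A -> a)
Final yield: a a a a a a a a a a a a a a a a a a a a a a a
Total rewrite steps: 45

45


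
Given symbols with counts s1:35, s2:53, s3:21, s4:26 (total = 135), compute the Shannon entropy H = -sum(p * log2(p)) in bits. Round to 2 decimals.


Computing entropy H = -sum(p_i * log2(p_i)):
  s1: p = 35/135 = 0.2593, -p*log2(p) = 0.5049
  s2: p = 53/135 = 0.3926, -p*log2(p) = 0.5296
  s3: p = 21/135 = 0.1556, -p*log2(p) = 0.4176
  s4: p = 26/135 = 0.1926, -p*log2(p) = 0.4577
H = sum of terms = 1.9098
Rounded to 2 decimals: 1.91

1.91


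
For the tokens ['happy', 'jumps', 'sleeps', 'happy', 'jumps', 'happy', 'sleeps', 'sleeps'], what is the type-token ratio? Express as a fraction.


Tokens: 8
Unique types: ('happy', 'jumps', 'sleeps') = 3
TTR = 3/8
Already in lowest terms.

3/8


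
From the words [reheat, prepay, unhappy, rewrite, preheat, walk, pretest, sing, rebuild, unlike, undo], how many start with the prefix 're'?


Checking each word for prefix 're':
  'reheat' -> YES, starts with 're' (count: 1)
  'prepay' -> no (count: 1)
  'unhappy' -> no (count: 1)
  'rewrite' -> YES, starts with 're' (count: 2)
  'preheat' -> no (count: 2)
  'walk' -> no (count: 2)
  'pretest' -> no (count: 2)
  'sing' -> no (count: 2)
  'rebuild' -> YES, starts with 're' (count: 3)
  'unlike' -> no (count: 3)
  'undo' -> no (count: 3)
Total with prefix 're': 3

3


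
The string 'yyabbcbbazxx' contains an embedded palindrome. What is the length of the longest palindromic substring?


Scanning 'yyabbcbbazxx' for palindromic substrings.
Substring at positions 2-8: 'abbcbba'.
Check: reverse('abbcbba') = 'abbcbba' -> palindrome confirmed.
Neighbouring characters ('y' / 'z') break symmetry, so it cannot extend further.
No longer palindromic substring exists; longest length = 7

7


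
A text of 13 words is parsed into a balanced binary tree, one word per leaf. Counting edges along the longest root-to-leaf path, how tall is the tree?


In a balanced binary tree with n leaves the deepest leaf is ceil(log2(n)) edges below the root.
log2(13) = 3.7004
ceil(3.7004) = 4
height (edges) = 4

4


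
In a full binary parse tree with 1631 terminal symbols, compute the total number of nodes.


Leaf nodes (terminals): 1631
Internal nodes = n - 1 = 1631 - 1 = 1630
Total = leaves + internal = 1631 + 1630 = 3261

3261


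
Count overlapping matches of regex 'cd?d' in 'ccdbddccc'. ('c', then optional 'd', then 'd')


Pattern: cd?d means 'c', then optional 'd', then 'd'.
Scanning 'ccdbddccc' position-by-position:
  Pos 0: window 'ccd' -> no
  Pos 1: window 'cdb' -> MATCH
  Pos 2: window 'dbd' -> no
  Pos 3: window 'bdd' -> no
  Pos 4: window 'ddc' -> no
  Pos 5: window 'dcc' -> no
  Pos 6: window 'ccc' -> no
  Pos 7: window 'cc' -> no
  Pos 8: window 'c' -> no
Total matches: 1

1


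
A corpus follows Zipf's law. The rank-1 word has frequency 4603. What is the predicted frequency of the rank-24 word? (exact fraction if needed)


Zipf's law: freq(rank) = f1 / rank
f1 = 4603, rank = 24
freq = 4603 / 24
GCD(4603, 24) = 1
Simplified: 4603/24

4603/24


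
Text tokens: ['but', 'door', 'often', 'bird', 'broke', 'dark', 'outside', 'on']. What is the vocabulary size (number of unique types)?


Listing all tokens and tracking unique types:
  Token 1: 'but' -> NEW (unique so far: 1)
  Token 2: 'door' -> NEW (unique so far: 2)
  Token 3: 'often' -> NEW (unique so far: 3)
  Token 4: 'bird' -> NEW (unique so far: 4)
  Token 5: 'broke' -> NEW (unique so far: 5)
  Token 6: 'dark' -> NEW (unique so far: 6)
  Token 7: 'outside' -> NEW (unique so far: 7)
  Token 8: 'on' -> NEW (unique so far: 8)
Unique types: ('bird', 'broke', 'but', 'dark', 'door', 'often', 'on', 'outside')
Vocabulary size: 8

8


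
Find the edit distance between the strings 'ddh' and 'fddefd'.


Building DP table for s1='ddh' (len 3) and s2='fddefd' (len 6):
       f  d  d  e  f  d
    0  1  2  3  4  5  6
  d 1  1  1  2  3  4  5
  d 2  2  1  1  2  3  4
  h 3  3  2  2  2  3  4
Edit distance = dp[3][6] = 4

4


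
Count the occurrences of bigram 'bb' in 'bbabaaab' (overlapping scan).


Scanning 'bbabaaab' for bigram 'bb':
  Position 0: 'bb' -> MATCH
  Position 1: 'ba' -> no
  Position 2: 'ab' -> no
  Position 3: 'ba' -> no
  Position 4: 'aa' -> no
  Position 5: 'aa' -> no
  Position 6: 'ab' -> no
Total matches: 1

1


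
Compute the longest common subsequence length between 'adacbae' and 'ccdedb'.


DP table for LCS of 'adacbae' and 'ccdedb':
       c  c  d  e  d  b
    0  0  0  0  0  0  0
  a 0  0  0  0  0  0  0
  d 0  0  0  1  1  1  1
  a 0  0  0  1  1  1  1
  c 0  1  1  1  1  1  1
  b 0  1  1  1  1  1  2
  a 0  1  1  1  1  1  2
  e 0  1  1  1  2  2  2
LCS: 'db'
LCS length = 2

2


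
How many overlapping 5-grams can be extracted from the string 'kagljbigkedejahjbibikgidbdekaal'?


String 'kagljbigkedejahjbibikgidbdekaal' has length L = 31.
Number of overlapping n-grams = L - n + 1
Substituting: 31 - 5 + 1 = 27

27


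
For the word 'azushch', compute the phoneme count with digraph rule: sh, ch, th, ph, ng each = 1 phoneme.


Parsing 'azushch' greedily, digraphs first:
  'a' -> vowel phoneme (phonemes so far: 1)
  'z' -> consonant phoneme (phonemes so far: 2)
  'u' -> vowel phoneme (phonemes so far: 3)
  'sh' -> digraph (1 consonant phoneme) (phonemes so far: 4)
  'ch' -> digraph (1 consonant phoneme) (phonemes so far: 5)
Total phonemes: 5

5


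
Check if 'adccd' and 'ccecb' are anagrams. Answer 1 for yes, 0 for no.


Sort characters of 'adccd': 'accdd'
Sort characters of 'ccecb': 'bccce'
Sorted forms differ -> they are NOT anagrams
Result: 0

0


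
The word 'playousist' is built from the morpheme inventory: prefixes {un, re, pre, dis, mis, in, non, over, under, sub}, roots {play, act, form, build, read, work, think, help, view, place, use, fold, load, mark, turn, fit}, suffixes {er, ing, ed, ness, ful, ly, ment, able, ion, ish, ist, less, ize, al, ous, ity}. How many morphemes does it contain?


Segmenting 'playousist' against the inventory:
  'play' -> root (morpheme 1)
  'ous' -> suffix (morpheme 2)
  'ist' -> suffix (morpheme 3)
Total morphemes: 3

3


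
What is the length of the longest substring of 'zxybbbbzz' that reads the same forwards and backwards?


Scanning 'zxybbbbzz' for palindromic substrings.
Substring at positions 3-6: 'bbbb'.
Check: reverse('bbbb') = 'bbbb' -> palindrome confirmed.
Neighbouring characters ('y' / 'z') break symmetry, so it cannot extend further.
No longer palindromic substring exists; longest length = 4

4


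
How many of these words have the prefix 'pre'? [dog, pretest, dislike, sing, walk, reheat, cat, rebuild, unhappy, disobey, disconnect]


Checking each word for prefix 'pre':
  'dog' -> no (count: 0)
  'pretest' -> YES, starts with 'pre' (count: 1)
  'dislike' -> no (count: 1)
  'sing' -> no (count: 1)
  'walk' -> no (count: 1)
  'reheat' -> no (count: 1)
  'cat' -> no (count: 1)
  'rebuild' -> no (count: 1)
  'unhappy' -> no (count: 1)
  'disobey' -> no (count: 1)
  'disconnect' -> no (count: 1)
Total with prefix 'pre': 1

1


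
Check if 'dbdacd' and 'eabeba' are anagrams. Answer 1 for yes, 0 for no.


Sort characters of 'dbdacd': 'abcddd'
Sort characters of 'eabeba': 'aabbee'
Sorted forms differ -> they are NOT anagrams
Result: 0

0


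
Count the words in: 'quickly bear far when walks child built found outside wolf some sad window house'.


Counting words by splitting on spaces:
  Word 1: 'quickly'
  Word 2: 'bear'
  Word 3: 'far'
  Word 4: 'when'
  Word 5: 'walks'
  Word 6: 'child'
  Word 7: 'built'
  Word 8: 'found'
  Word 9: 'outside'
  Word 10: 'wolf'
  Word 11: 'some'
  Word 12: 'sad'
  Word 13: 'window'
  Word 14: 'house'
Total words: 14

14


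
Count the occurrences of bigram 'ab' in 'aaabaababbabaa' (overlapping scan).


Scanning 'aaabaababbabaa' for bigram 'ab':
  Position 0: 'aa' -> no
  Position 1: 'aa' -> no
  Position 2: 'ab' -> MATCH
  Position 3: 'ba' -> no
  Position 4: 'aa' -> no
  Position 5: 'ab' -> MATCH
  Position 6: 'ba' -> no
  Position 7: 'ab' -> MATCH
  Position 8: 'bb' -> no
  Position 9: 'ba' -> no
  Position 10: 'ab' -> MATCH
  Position 11: 'ba' -> no
  Position 12: 'aa' -> no
Total matches: 4

4


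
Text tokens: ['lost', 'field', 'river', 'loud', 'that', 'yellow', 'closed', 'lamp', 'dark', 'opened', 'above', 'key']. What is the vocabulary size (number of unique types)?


Listing all tokens and tracking unique types:
  Token 1: 'lost' -> NEW (unique so far: 1)
  Token 2: 'field' -> NEW (unique so far: 2)
  Token 3: 'river' -> NEW (unique so far: 3)
  Token 4: 'loud' -> NEW (unique so far: 4)
  Token 5: 'that' -> NEW (unique so far: 5)
  Token 6: 'yellow' -> NEW (unique so far: 6)
  Token 7: 'closed' -> NEW (unique so far: 7)
  Token 8: 'lamp' -> NEW (unique so far: 8)
  Token 9: 'dark' -> NEW (unique so far: 9)
  Token 10: 'opened' -> NEW (unique so far: 10)
  Token 11: 'above' -> NEW (unique so far: 11)
  Token 12: 'key' -> NEW (unique so far: 12)
Unique types: ('above', 'closed', 'dark', 'field', 'key', 'lamp', 'lost', 'loud', 'opened', 'river', 'that', 'yellow')
Vocabulary size: 12

12


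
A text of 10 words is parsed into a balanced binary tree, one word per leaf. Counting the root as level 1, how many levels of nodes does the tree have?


In a balanced binary tree with n leaves the deepest leaf is ceil(log2(n)) edges below the root,
so counting node levels inclusive of root and leaves gives ceil(log2(n)) + 1 levels.
log2(10) = 3.3219
ceil(3.3219) = 4
levels = 4 + 1 = 5

5


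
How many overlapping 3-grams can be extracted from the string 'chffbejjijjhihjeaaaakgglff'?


String 'chffbejjijjhihjeaaaakgglff' has length L = 26.
Number of overlapping n-grams = L - n + 1
Substituting: 26 - 3 + 1 = 24

24


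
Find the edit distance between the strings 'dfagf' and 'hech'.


Building DP table for s1='dfagf' (len 5) and s2='hech' (len 4):
       h  e  c  h
    0  1  2  3  4
  d 1  1  2  3  4
  f 2  2  2  3  4
  a 3  3  3  3  4
  g 4  4  4  4  4
  f 5  5  5  5  5
Edit distance = dp[5][4] = 5

5


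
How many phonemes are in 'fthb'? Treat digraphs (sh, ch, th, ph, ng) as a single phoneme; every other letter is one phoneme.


Parsing 'fthb' greedily, digraphs first:
  'f' -> consonant phoneme (phonemes so far: 1)
  'th' -> digraph (1 consonant phoneme) (phonemes so far: 2)
  'b' -> consonant phoneme (phonemes so far: 3)
Total phonemes: 3

3


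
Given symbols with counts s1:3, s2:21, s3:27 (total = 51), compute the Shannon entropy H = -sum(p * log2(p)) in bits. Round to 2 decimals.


Computing entropy H = -sum(p_i * log2(p_i)):
  s1: p = 3/51 = 0.0588, -p*log2(p) = 0.2404
  s2: p = 21/51 = 0.4118, -p*log2(p) = 0.5271
  s3: p = 27/51 = 0.5294, -p*log2(p) = 0.4858
H = sum of terms = 1.2533
Rounded to 2 decimals: 1.25

1.25


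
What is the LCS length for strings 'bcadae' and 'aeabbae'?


DP table for LCS of 'bcadae' and 'aeabbae':
       a  e  a  b  b  a  e
    0  0  0  0  0  0  0  0
  b 0  0  0  0  1  1  1  1
  c 0  0  0  0  1  1  1  1
  a 0  1  1  1  1  1  2  2
  d 0  1  1  1  1  1  2  2
  a 0  1  1  2  2  2  2  2
  e 0  1  2  2  2  2  2  3
LCS: 'bae'
LCS length = 3

3


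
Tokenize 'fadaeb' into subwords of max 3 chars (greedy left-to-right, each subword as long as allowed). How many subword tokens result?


'fadaeb' has 6 characters.
Chunking with max size 3:
  Chunk 1: 'fad' (positions 0-2)
  Chunk 2: 'aeb' (positions 3-5)
Total chunks: ceil(6 / 3) = 2

2


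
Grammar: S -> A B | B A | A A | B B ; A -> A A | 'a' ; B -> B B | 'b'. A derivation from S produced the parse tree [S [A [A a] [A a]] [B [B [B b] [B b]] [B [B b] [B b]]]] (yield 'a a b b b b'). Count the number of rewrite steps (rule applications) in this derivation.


Every bracketed nonterminal node [X ...] in the tree is produced by exactly one rule application.
Reading the tree off as a leftmost derivation:
  Step 1: S  =>  A B   (applied S -> A B)
  Step 2: A B  =>  A A B   (applied A -> A A)
  Step 3: A A B  =>  a A B   (applied A -> a)
  Step 4: a A B  =>  a a B   (applied A -> a)
  Step 5: a a B  =>  a a B B   (applied B -> B B)
  Step 6: a a B B  =>  a a B B B   (applied B -> B B)
  Step 7: a a B B B  =>  a a b B B   (applied B -> b)
  Step 8: a a b B B  =>  a a b b B   (applied B -> b)
  Step 9: a a b b B  =>  a a b b B B   (applied B -> B B)
  Step 10: a a b b B B  =>  a a b b b B   (applied B -> b)
  Step 11: a a b b b B  =>  a a b b b b   (applied B -> b)
Final yield: a a b b b b
Total rewrite steps: 11

11


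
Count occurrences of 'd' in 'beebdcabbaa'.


Scanning 'beebdcabbaa' for 'd':
  Position 4: 'd' -> MATCH (count: 1)
Total occurrences of 'd': 1

1


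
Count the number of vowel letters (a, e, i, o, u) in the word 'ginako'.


Scanning each character of 'ginako':
  Position 1: 'g' -> consonant (running count: 0)
  Position 2: 'i' -> vowel (running count: 1)
  Position 3: 'n' -> consonant (running count: 1)
  Position 4: 'a' -> vowel (running count: 2)
  Position 5: 'k' -> consonant (running count: 2)
  Position 6: 'o' -> vowel (running count: 3)
Total vowels: 3

3


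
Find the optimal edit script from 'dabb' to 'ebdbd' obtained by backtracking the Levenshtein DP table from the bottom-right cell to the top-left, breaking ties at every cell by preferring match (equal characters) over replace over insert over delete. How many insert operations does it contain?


Edit distance = 4. Backtracking from cell (4, 5) with preference match > replace > insert > delete,
then listing the resulting alignment 'dabb' -> 'ebdbd' left to right:
  Step 1: insert 'e' [insertion #1]
  Step 2: replace d->b
  Step 3: replace a->d
  Step 4: keep 'b'
  Step 5: replace b->d
Total insertions: 1

1


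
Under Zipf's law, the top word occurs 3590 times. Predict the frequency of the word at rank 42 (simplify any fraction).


Zipf's law: freq(rank) = f1 / rank
f1 = 3590, rank = 42
freq = 3590 / 42
GCD(3590, 42) = 2
Simplified: 1795/21

1795/21


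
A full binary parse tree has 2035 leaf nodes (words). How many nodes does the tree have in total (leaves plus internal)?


Leaf nodes (terminals): 2035
Internal nodes = n - 1 = 2035 - 1 = 2034
Total = leaves + internal = 2035 + 2034 = 4069

4069


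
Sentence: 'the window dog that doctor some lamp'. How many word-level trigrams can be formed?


Word trigrams from [7] words:
  Trigram 1: (the window dog)
  Trigram 2: (window dog that)
  Trigram 3: (dog that doctor)
  Trigram 4: (that doctor some)
  Trigram 5: (doctor some lamp)
Total word trigrams: 7 - 2 = 5

5


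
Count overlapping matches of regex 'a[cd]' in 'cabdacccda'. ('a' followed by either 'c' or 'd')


Pattern: a[cd] means 'a' followed by either 'c' or 'd'.
Scanning 'cabdacccda' position-by-position:
  Pos 0: window 'ca' -> no
  Pos 1: window 'ab' -> no
  Pos 2: window 'bd' -> no
  Pos 3: window 'da' -> no
  Pos 4: window 'ac' -> MATCH
  Pos 5: window 'cc' -> no
  Pos 6: window 'cc' -> no
  Pos 7: window 'cd' -> no
  Pos 8: window 'da' -> no
  Pos 9: window 'a' -> no
Total matches: 1

1


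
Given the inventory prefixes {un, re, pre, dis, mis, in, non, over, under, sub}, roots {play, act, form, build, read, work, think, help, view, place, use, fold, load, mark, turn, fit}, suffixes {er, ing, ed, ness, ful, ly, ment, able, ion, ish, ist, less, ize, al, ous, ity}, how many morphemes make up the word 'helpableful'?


Segmenting 'helpableful' against the inventory:
  'help' -> root (morpheme 1)
  'able' -> suffix (morpheme 2)
  'ful' -> suffix (morpheme 3)
Total morphemes: 3

3


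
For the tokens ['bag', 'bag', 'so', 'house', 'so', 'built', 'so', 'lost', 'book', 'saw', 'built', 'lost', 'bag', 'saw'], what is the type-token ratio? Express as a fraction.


Tokens: 14
Unique types: ('bag', 'book', 'built', 'house', 'lost', 'saw', 'so') = 7
TTR = 7/14
Simplify: divide both by 7 -> 1/2
TTR = 1/2

1/2


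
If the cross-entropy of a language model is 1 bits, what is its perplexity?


Perplexity formula: PP = 2^H
H = 1
PP = 2^1
Steps: 2^1 = 2
PP = 2

2


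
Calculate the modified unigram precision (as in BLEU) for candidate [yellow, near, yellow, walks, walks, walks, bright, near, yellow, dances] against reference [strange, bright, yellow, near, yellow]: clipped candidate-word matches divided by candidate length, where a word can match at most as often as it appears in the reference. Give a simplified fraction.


Reference word counts: {'bright': 1, 'near': 1, 'strange': 1, 'yellow': 2}
Checking each candidate word (with clipping):
  'yellow' -> in reference (ref count 2, used 1/2) -> match (matches: 1)
  'near' -> in reference (ref count 1, used 1/1) -> match (matches: 2)
  'yellow' -> in reference (ref count 2, used 2/2) -> match (matches: 3)
  'walks' -> not in reference -> no match (matches: 3)
  'walks' -> not in reference -> no match (matches: 3)
  'walks' -> not in reference -> no match (matches: 3)
  'bright' -> in reference (ref count 1, used 1/1) -> match (matches: 4)
  'near' -> ref count 1 already used up (1/1) -> clipped, no match (matches: 4)
  'yellow' -> ref count 2 already used up (2/2) -> clipped, no match (matches: 4)
  'dances' -> not in reference -> no match (matches: 4)
Clipped matches: 4, Candidate length: 10
Precision = 4/10 = 2/5

2/5


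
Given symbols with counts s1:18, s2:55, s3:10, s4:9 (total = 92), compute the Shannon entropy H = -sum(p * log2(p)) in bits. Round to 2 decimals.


Computing entropy H = -sum(p_i * log2(p_i)):
  s1: p = 18/92 = 0.1957, -p*log2(p) = 0.4605
  s2: p = 55/92 = 0.5978, -p*log2(p) = 0.4437
  s3: p = 10/92 = 0.1087, -p*log2(p) = 0.3480
  s4: p = 9/92 = 0.0978, -p*log2(p) = 0.3281
H = sum of terms = 1.5803
Rounded to 2 decimals: 1.58

1.58


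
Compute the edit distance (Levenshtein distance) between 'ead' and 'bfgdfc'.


Building DP table for s1='ead' (len 3) and s2='bfgdfc' (len 6):
       b  f  g  d  f  c
    0  1  2  3  4  5  6
  e 1  1  2  3  4  5  6
  a 2  2  2  3  4  5  6
  d 3  3  3  3  3  4  5
Edit distance = dp[3][6] = 5

5


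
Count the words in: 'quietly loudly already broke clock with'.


Counting words by splitting on spaces:
  Word 1: 'quietly'
  Word 2: 'loudly'
  Word 3: 'already'
  Word 4: 'broke'
  Word 5: 'clock'
  Word 6: 'with'
Total words: 6

6


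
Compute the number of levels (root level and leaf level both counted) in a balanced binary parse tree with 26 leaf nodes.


In a balanced binary tree with n leaves the deepest leaf is ceil(log2(n)) edges below the root,
so counting node levels inclusive of root and leaves gives ceil(log2(n)) + 1 levels.
log2(26) = 4.7004
ceil(4.7004) = 5
levels = 5 + 1 = 6

6


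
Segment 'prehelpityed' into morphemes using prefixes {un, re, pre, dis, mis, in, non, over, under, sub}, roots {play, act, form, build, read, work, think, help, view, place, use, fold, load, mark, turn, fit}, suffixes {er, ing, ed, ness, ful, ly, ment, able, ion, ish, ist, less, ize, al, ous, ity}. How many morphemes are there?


Segmenting 'prehelpityed' against the inventory:
  'pre' -> prefix (morpheme 1)
  'help' -> root (morpheme 2)
  'ity' -> suffix (morpheme 3)
  'ed' -> suffix (morpheme 4)
Total morphemes: 4

4


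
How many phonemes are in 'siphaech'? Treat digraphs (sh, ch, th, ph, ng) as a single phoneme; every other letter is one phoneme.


Parsing 'siphaech' greedily, digraphs first:
  's' -> consonant phoneme (phonemes so far: 1)
  'i' -> vowel phoneme (phonemes so far: 2)
  'ph' -> digraph (1 consonant phoneme) (phonemes so far: 3)
  'a' -> vowel phoneme (phonemes so far: 4)
  'e' -> vowel phoneme (phonemes so far: 5)
  'ch' -> digraph (1 consonant phoneme) (phonemes so far: 6)
Total phonemes: 6

6


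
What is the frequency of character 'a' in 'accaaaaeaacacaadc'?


Scanning 'accaaaaeaacacaadc' for 'a':
  Position 0: 'a' -> MATCH (count: 1)
  Position 3: 'a' -> MATCH (count: 2)
  Position 4: 'a' -> MATCH (count: 3)
  Position 5: 'a' -> MATCH (count: 4)
  Position 6: 'a' -> MATCH (count: 5)
  Position 8: 'a' -> MATCH (count: 6)
  Position 9: 'a' -> MATCH (count: 7)
  Position 11: 'a' -> MATCH (count: 8)
  Position 13: 'a' -> MATCH (count: 9)
  Position 14: 'a' -> MATCH (count: 10)
Total occurrences of 'a': 10

10


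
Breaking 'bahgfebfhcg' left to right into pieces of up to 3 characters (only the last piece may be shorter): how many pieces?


'bahgfebfhcg' has 11 characters.
Chunking with max size 3:
  Chunk 1: 'bah' (positions 0-2)
  Chunk 2: 'gfe' (positions 3-5)
  Chunk 3: 'bfh' (positions 6-8)
  Chunk 4: 'cg' (positions 9-10)
Total chunks: ceil(11 / 3) = 4

4


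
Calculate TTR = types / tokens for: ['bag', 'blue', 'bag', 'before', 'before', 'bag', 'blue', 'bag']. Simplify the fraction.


Tokens: 8
Unique types: ('bag', 'before', 'blue') = 3
TTR = 3/8
Already in lowest terms.

3/8


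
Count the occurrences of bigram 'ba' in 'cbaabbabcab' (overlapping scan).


Scanning 'cbaabbabcab' for bigram 'ba':
  Position 0: 'cb' -> no
  Position 1: 'ba' -> MATCH
  Position 2: 'aa' -> no
  Position 3: 'ab' -> no
  Position 4: 'bb' -> no
  Position 5: 'ba' -> MATCH
  Position 6: 'ab' -> no
  Position 7: 'bc' -> no
  Position 8: 'ca' -> no
  Position 9: 'ab' -> no
Total matches: 2

2


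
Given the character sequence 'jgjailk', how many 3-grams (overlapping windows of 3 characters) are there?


String 'jgjailk' has length L = 7.
Number of overlapping n-grams = L - n + 1
Substituting: 7 - 3 + 1 = 5

5


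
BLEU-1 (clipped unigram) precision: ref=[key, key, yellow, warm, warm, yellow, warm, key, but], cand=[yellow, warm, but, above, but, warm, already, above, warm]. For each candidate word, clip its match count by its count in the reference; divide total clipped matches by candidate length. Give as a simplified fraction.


Reference word counts: {'but': 1, 'key': 3, 'warm': 3, 'yellow': 2}
Checking each candidate word (with clipping):
  'yellow' -> in reference (ref count 2, used 1/2) -> match (matches: 1)
  'warm' -> in reference (ref count 3, used 1/3) -> match (matches: 2)
  'but' -> in reference (ref count 1, used 1/1) -> match (matches: 3)
  'above' -> not in reference -> no match (matches: 3)
  'but' -> ref count 1 already used up (1/1) -> clipped, no match (matches: 3)
  'warm' -> in reference (ref count 3, used 2/3) -> match (matches: 4)
  'already' -> not in reference -> no match (matches: 4)
  'above' -> not in reference -> no match (matches: 4)
  'warm' -> in reference (ref count 3, used 3/3) -> match (matches: 5)
Clipped matches: 5, Candidate length: 9
Precision = 5/9

5/9


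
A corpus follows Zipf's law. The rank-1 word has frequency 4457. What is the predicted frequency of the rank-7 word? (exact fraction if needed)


Zipf's law: freq(rank) = f1 / rank
f1 = 4457, rank = 7
freq = 4457 / 7
GCD(4457, 7) = 1
Simplified: 4457/7

4457/7


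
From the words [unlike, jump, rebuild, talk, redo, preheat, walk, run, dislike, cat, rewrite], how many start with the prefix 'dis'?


Checking each word for prefix 'dis':
  'unlike' -> no (count: 0)
  'jump' -> no (count: 0)
  'rebuild' -> no (count: 0)
  'talk' -> no (count: 0)
  'redo' -> no (count: 0)
  'preheat' -> no (count: 0)
  'walk' -> no (count: 0)
  'run' -> no (count: 0)
  'dislike' -> YES, starts with 'dis' (count: 1)
  'cat' -> no (count: 1)
  'rewrite' -> no (count: 1)
Total with prefix 'dis': 1

1


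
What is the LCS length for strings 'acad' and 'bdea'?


DP table for LCS of 'acad' and 'bdea':
       b  d  e  a
    0  0  0  0  0
  a 0  0  0  0  1
  c 0  0  0  0  1
  a 0  0  0  0  1
  d 0  0  1  1  1
LCS: 'a'
LCS length = 1

1
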